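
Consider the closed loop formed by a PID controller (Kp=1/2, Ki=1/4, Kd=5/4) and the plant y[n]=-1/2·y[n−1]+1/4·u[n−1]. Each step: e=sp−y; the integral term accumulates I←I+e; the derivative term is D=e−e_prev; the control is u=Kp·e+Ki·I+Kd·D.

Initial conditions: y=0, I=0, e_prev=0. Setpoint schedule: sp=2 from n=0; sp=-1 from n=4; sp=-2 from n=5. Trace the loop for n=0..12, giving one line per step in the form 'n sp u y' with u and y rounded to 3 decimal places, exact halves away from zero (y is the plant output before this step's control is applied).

0 2 4.000 0.000
1 2 0.000 1.000
2 2 4.500 -0.500
3 2 -0.500 1.375
4 -1 0.375 -0.813
5 -2 -3.281 0.500
6 -2 2.125 -1.070
7 -2 -4.344 1.066
8 -2 2.932 -1.619
9 -2 -6.844 1.542
10 -2 4.272 -2.482
11 -2 -10.221 2.309
12 -2 6.729 -3.710

(exact arithmetic carried between steps; '≈' marks a value shown rounded to 6 d.p. or computed from one; I and e_prev carry over from the previous line; the table rounds u and y to 3 d.p., halves away from zero)
n=0: y=0, sp=2, e=sp−y=2; I=2, D=e−e_prev=2; u=1/2·2+1/4·2+5/4·2=4; next y=-1/2·0+1/4·4=1
n=1: y=1, sp=2, e=sp−y=1; I=3, D=e−e_prev=-1; u=1/2·1+1/4·3+5/4·(-1)=0; next y=-1/2·1+1/4·0=-0.5
n=2: y=-0.5, sp=2, e=sp−y=2.5; I=5.5, D=e−e_prev=1.5; u=1/2·2.5+1/4·5.5+5/4·1.5=4.5; next y=-1/2·(-0.5)+1/4·4.5=1.375
n=3: y=1.375, sp=2, e=sp−y=0.625; I=6.125, D=e−e_prev=-1.875; u=1/2·0.625+1/4·6.125+5/4·(-1.875)=-0.5; next y=-1/2·1.375+1/4·(-0.5)=-0.8125
n=4: y=-0.8125, sp=-1, e=sp−y=-0.1875; I=5.9375, D=e−e_prev=-0.8125; u=1/2·(-0.1875)+1/4·5.9375+5/4·(-0.8125)=0.375; next y=-1/2·(-0.8125)+1/4·0.375=0.5
n=5: y=0.5, sp=-2, e=sp−y=-2.5; I=3.4375, D=e−e_prev=-2.3125; u=1/2·(-2.5)+1/4·3.4375+5/4·(-2.3125)=-3.28125; next y=-1/2·0.5+1/4·(-3.28125)≈-1.070313
n=6: y≈-1.070313, sp=-2, e=sp−y≈-0.929688; I≈2.507813, D=e−e_prev≈1.570313; u=1/2·(-0.929688)+1/4·2.507813+5/4·1.570313≈2.125; next y=-1/2·(-1.070313)+1/4·2.125≈1.066406
n=7: y≈1.066406, sp=-2, e=sp−y≈-3.066406; I≈-0.558594, D=e−e_prev≈-2.136719; u=1/2·(-3.066406)+1/4·(-0.558594)+5/4·(-2.136719)≈-4.34375; next y=-1/2·1.066406+1/4·(-4.34375)≈-1.619141
n=8: y≈-1.619141, sp=-2, e=sp−y≈-0.380859; I≈-0.939453, D=e−e_prev≈2.685547; u=1/2·(-0.380859)+1/4·(-0.939453)+5/4·2.685547≈2.931641; next y=-1/2·(-1.619141)+1/4·2.931641≈1.542480
n=9: y≈1.542480, sp=-2, e=sp−y≈-3.542480; I≈-4.481934, D=e−e_prev≈-3.161621; u=1/2·(-3.542480)+1/4·(-4.481934)+5/4·(-3.161621)≈-6.84375; next y=-1/2·1.542480+1/4·(-6.84375)≈-2.482178
n=10: y≈-2.482178, sp=-2, e=sp−y≈0.482178; I≈-3.999756, D=e−e_prev≈4.024658; u=1/2·0.482178+1/4·(-3.999756)+5/4·4.024658≈4.271973; next y=-1/2·(-2.482178)+1/4·4.271973≈2.309082
n=11: y≈2.309082, sp=-2, e=sp−y≈-4.309082; I≈-8.308838, D=e−e_prev≈-4.791260; u=1/2·(-4.309082)+1/4·(-8.308838)+5/4·(-4.791260)≈-10.220825; next y=-1/2·2.309082+1/4·(-10.220825)≈-3.709747
n=12: y≈-3.709747, sp=-2, e=sp−y≈1.709747; I≈-6.599091, D=e−e_prev≈6.018829; u=1/2·1.709747+1/4·(-6.599091)+5/4·6.018829≈6.728638; next y=-1/2·(-3.709747)+1/4·6.728638≈3.537033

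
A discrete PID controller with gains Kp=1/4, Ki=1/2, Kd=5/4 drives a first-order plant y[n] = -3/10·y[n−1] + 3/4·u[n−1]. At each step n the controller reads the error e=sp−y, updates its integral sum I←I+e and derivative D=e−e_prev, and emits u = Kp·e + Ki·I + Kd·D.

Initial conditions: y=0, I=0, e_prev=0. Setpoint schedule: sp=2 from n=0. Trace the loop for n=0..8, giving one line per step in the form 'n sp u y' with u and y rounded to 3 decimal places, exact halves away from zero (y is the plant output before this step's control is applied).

(exact arithmetic carried between steps; '≈' marks a value shown rounded to 6 d.p. or computed from one; I and e_prev carry over from the previous line; the table rounds u and y to 3 d.p., halves away from zero)
n=0: y=0, sp=2, e=sp−y=2; I=2, D=e−e_prev=2; u=1/4·2+1/2·2+5/4·2=4; next y=-3/10·0+3/4·4=3
n=1: y=3, sp=2, e=sp−y=-1; I=1, D=e−e_prev=-3; u=1/4·(-1)+1/2·1+5/4·(-3)=-3.5; next y=-3/10·3+3/4·(-3.5)=-3.525
n=2: y=-3.525, sp=2, e=sp−y=5.525; I=6.525, D=e−e_prev=6.525; u=1/4·5.525+1/2·6.525+5/4·6.525=12.8; next y=-3/10·(-3.525)+3/4·12.8=10.6575
n=3: y=10.6575, sp=2, e=sp−y=-8.6575; I=-2.1325, D=e−e_prev=-14.1825; u=1/4·(-8.6575)+1/2·(-2.1325)+5/4·(-14.1825)=-20.95875; next y=-3/10·10.6575+3/4·(-20.95875)≈-18.916313
n=4: y≈-18.916313, sp=2, e=sp−y≈20.916313; I≈18.783813, D=e−e_prev≈29.573813; u=1/4·20.916313+1/2·18.783813+5/4·29.573813≈51.58825; next y=-3/10·(-18.916313)+3/4·51.58825≈44.366081
n=5: y≈44.366081, sp=2, e=sp−y≈-42.366081; I≈-23.582269, D=e−e_prev≈-63.282394; u=1/4·(-42.366081)+1/2·(-23.582269)+5/4·(-63.282394)≈-101.485647; next y=-3/10·44.366081+3/4·(-101.485647)≈-89.424060
n=6: y≈-89.424060, sp=2, e=sp−y≈91.424060; I≈67.841791, D=e−e_prev≈133.790141; u=1/4·91.424060+1/2·67.841791+5/4·133.790141≈224.014586; next y=-3/10·(-89.424060)+3/4·224.014586≈194.838158
n=7: y≈194.838158, sp=2, e=sp−y≈-192.838158; I≈-124.996367, D=e−e_prev≈-284.262217; u=1/4·(-192.838158)+1/2·(-124.996367)+5/4·(-284.262217)≈-466.035494; next y=-3/10·194.838158+3/4·(-466.035494)≈-407.978068
n=8: y≈-407.978068, sp=2, e=sp−y≈409.978068; I≈284.981701, D=e−e_prev≈602.816225; u=1/4·409.978068+1/2·284.981701+5/4·602.816225≈998.505649; next y=-3/10·(-407.978068)+3/4·998.505649≈871.272657

0 2 4.000 0.000
1 2 -3.500 3.000
2 2 12.800 -3.525
3 2 -20.959 10.658
4 2 51.588 -18.916
5 2 -101.486 44.366
6 2 224.015 -89.424
7 2 -466.035 194.838
8 2 998.506 -407.978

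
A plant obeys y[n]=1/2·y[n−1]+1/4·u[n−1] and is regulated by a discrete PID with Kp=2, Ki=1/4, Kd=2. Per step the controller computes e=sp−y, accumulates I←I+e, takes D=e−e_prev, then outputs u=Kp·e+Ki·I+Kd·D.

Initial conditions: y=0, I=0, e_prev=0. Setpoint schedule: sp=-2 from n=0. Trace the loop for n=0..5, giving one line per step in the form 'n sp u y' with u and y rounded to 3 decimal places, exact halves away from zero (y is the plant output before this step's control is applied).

(exact arithmetic carried between steps; '≈' marks a value shown rounded to 6 d.p. or computed from one; I and e_prev carry over from the previous line; the table rounds u and y to 3 d.p., halves away from zero)
n=0: y=0, sp=-2, e=sp−y=-2; I=-2, D=e−e_prev=-2; u=2·(-2)+1/4·(-2)+2·(-2)=-8.5; next y=1/2·0+1/4·(-8.5)=-2.125
n=1: y=-2.125, sp=-2, e=sp−y=0.125; I=-1.875, D=e−e_prev=2.125; u=2·0.125+1/4·(-1.875)+2·2.125=4.03125; next y=1/2·(-2.125)+1/4·4.03125≈-0.054688
n=2: y≈-0.054688, sp=-2, e=sp−y≈-1.945313; I≈-3.820313, D=e−e_prev≈-2.070313; u=2·(-1.945313)+1/4·(-3.820313)+2·(-2.070313)≈-8.986328; next y=1/2·(-0.054688)+1/4·(-8.986328)≈-2.273926
n=3: y≈-2.273926, sp=-2, e=sp−y≈0.273926; I≈-3.546387, D=e−e_prev≈2.219238; u=2·0.273926+1/4·(-3.546387)+2·2.219238≈4.099731; next y=1/2·(-2.273926)+1/4·4.099731≈-0.112030
n=4: y≈-0.112030, sp=-2, e=sp−y≈-1.887970; I≈-5.434357, D=e−e_prev≈-2.161896; u=2·(-1.887970)+1/4·(-5.434357)+2·(-2.161896)≈-9.458321; next y=1/2·(-0.112030)+1/4·(-9.458321)≈-2.420595
n=5: y≈-2.420595, sp=-2, e=sp−y≈0.420595; I≈-5.013762, D=e−e_prev≈2.308565; u=2·0.420595+1/4·(-5.013762)+2·2.308565≈4.204880; next y=1/2·(-2.420595)+1/4·4.204880≈-0.159078

0 -2 -8.500 0.000
1 -2 4.031 -2.125
2 -2 -8.986 -0.055
3 -2 4.100 -2.274
4 -2 -9.458 -0.112
5 -2 4.205 -2.421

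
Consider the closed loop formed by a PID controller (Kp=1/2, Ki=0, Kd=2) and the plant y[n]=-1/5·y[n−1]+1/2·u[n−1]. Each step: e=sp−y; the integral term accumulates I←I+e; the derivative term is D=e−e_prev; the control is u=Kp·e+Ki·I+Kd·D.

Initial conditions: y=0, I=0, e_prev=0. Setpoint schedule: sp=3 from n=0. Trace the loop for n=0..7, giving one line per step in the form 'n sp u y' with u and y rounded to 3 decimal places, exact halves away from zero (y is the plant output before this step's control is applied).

(exact arithmetic carried between steps; '≈' marks a value shown rounded to 6 d.p. or computed from one; I and e_prev carry over from the previous line; the table rounds u and y to 3 d.p., halves away from zero)
n=0: y=0, sp=3, e=sp−y=3; I=3, D=e−e_prev=3; u=1/2·3+0·3+2·3=7.5; next y=-1/5·0+1/2·7.5=3.75
n=1: y=3.75, sp=3, e=sp−y=-0.75; I=2.25, D=e−e_prev=-3.75; u=1/2·(-0.75)+0·2.25+2·(-3.75)=-7.875; next y=-1/5·3.75+1/2·(-7.875)=-4.6875
n=2: y=-4.6875, sp=3, e=sp−y=7.6875; I=9.9375, D=e−e_prev=8.4375; u=1/2·7.6875+0·9.9375+2·8.4375=20.71875; next y=-1/5·(-4.6875)+1/2·20.71875=11.296875
n=3: y=11.296875, sp=3, e=sp−y=-8.296875; I=1.640625, D=e−e_prev=-15.984375; u=1/2·(-8.296875)+0·1.640625+2·(-15.984375)≈-36.117188; next y=-1/5·11.296875+1/2·(-36.117188)≈-20.317969
n=4: y≈-20.317969, sp=3, e=sp−y≈23.317969; I≈24.958594, D=e−e_prev≈31.614844; u=1/2·23.317969+0·24.958594+2·31.614844≈74.888672; next y=-1/5·(-20.317969)+1/2·74.888672≈41.507930
n=5: y≈41.507930, sp=3, e=sp−y≈-38.507930; I≈-13.549336, D=e−e_prev≈-61.825898; u=1/2·(-38.507930)+0·(-13.549336)+2·(-61.825898)≈-142.905762; next y=-1/5·41.507930+1/2·(-142.905762)≈-79.754467
n=6: y≈-79.754467, sp=3, e=sp−y≈82.754467; I≈69.205131, D=e−e_prev≈121.262396; u=1/2·82.754467+0·69.205131+2·121.262396≈283.902026; next y=-1/5·(-79.754467)+1/2·283.902026≈157.901907
n=7: y≈157.901907, sp=3, e=sp−y≈-154.901907; I≈-85.696776, D=e−e_prev≈-237.656373; u=1/2·(-154.901907)+0·(-85.696776)+2·(-237.656373)≈-552.763700; next y=-1/5·157.901907+1/2·(-552.763700)≈-307.962231

0 3 7.500 0.000
1 3 -7.875 3.750
2 3 20.719 -4.688
3 3 -36.117 11.297
4 3 74.889 -20.318
5 3 -142.906 41.508
6 3 283.902 -79.754
7 3 -552.764 157.902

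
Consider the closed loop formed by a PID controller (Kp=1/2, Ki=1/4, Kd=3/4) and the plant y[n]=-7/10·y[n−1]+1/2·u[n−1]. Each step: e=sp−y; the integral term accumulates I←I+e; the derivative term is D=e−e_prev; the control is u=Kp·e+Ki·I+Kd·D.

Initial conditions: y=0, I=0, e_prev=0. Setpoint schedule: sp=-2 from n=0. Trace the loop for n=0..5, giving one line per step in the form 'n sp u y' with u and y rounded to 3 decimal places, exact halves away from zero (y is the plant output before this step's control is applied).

(exact arithmetic carried between steps; '≈' marks a value shown rounded to 6 d.p. or computed from one; I and e_prev carry over from the previous line; the table rounds u and y to 3 d.p., halves away from zero)
n=0: y=0, sp=-2, e=sp−y=-2; I=-2, D=e−e_prev=-2; u=1/2·(-2)+1/4·(-2)+3/4·(-2)=-3; next y=-7/10·0+1/2·(-3)=-1.5
n=1: y=-1.5, sp=-2, e=sp−y=-0.5; I=-2.5, D=e−e_prev=1.5; u=1/2·(-0.5)+1/4·(-2.5)+3/4·1.5=0.25; next y=-7/10·(-1.5)+1/2·0.25=1.175
n=2: y=1.175, sp=-2, e=sp−y=-3.175; I=-5.675, D=e−e_prev=-2.675; u=1/2·(-3.175)+1/4·(-5.675)+3/4·(-2.675)=-5.0125; next y=-7/10·1.175+1/2·(-5.0125)=-3.32875
n=3: y=-3.32875, sp=-2, e=sp−y=1.32875; I=-4.34625, D=e−e_prev=4.50375; u=1/2·1.32875+1/4·(-4.34625)+3/4·4.50375=2.955625; next y=-7/10·(-3.32875)+1/2·2.955625≈3.807938
n=4: y≈3.807938, sp=-2, e=sp−y≈-5.807938; I≈-10.154188, D=e−e_prev≈-7.136688; u=1/2·(-5.807938)+1/4·(-10.154188)+3/4·(-7.136688)≈-10.795031; next y=-7/10·3.807938+1/2·(-10.795031)≈-8.063072
n=5: y≈-8.063072, sp=-2, e=sp−y≈6.063072; I≈-4.091116, D=e−e_prev≈11.871009; u=1/2·6.063072+1/4·(-4.091116)+3/4·11.871009≈10.912014; next y=-7/10·(-8.063072)+1/2·10.912014≈11.100157

0 -2 -3.000 0.000
1 -2 0.250 -1.500
2 -2 -5.013 1.175
3 -2 2.956 -3.329
4 -2 -10.795 3.808
5 -2 10.912 -8.063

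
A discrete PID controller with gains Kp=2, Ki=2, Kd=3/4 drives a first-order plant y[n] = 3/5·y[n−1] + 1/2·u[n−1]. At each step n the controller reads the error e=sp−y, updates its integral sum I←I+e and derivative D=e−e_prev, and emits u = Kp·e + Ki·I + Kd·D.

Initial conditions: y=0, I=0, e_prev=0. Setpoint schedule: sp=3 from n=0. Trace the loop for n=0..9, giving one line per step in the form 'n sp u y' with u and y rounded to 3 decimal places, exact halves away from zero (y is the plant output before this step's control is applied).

(exact arithmetic carried between steps; '≈' marks a value shown rounded to 6 d.p. or computed from one; I and e_prev carry over from the previous line; the table rounds u and y to 3 d.p., halves away from zero)
n=0: y=0, sp=3, e=sp−y=3; I=3, D=e−e_prev=3; u=2·3+2·3+3/4·3=14.25; next y=3/5·0+1/2·14.25=7.125
n=1: y=7.125, sp=3, e=sp−y=-4.125; I=-1.125, D=e−e_prev=-7.125; u=2·(-4.125)+2·(-1.125)+3/4·(-7.125)=-15.84375; next y=3/5·7.125+1/2·(-15.84375)=-3.646875
n=2: y=-3.646875, sp=3, e=sp−y=6.646875; I=5.521875, D=e−e_prev=10.771875; u=2·6.646875+2·5.521875+3/4·10.771875≈32.416406; next y=3/5·(-3.646875)+1/2·32.416406≈14.020078
n=3: y≈14.020078, sp=3, e=sp−y≈-11.020078; I≈-5.498203, D=e−e_prev≈-17.666953; u=2·(-11.020078)+2·(-5.498203)+3/4·(-17.666953)≈-46.286777; next y=3/5·14.020078+1/2·(-46.286777)≈-14.731342
n=4: y≈-14.731342, sp=3, e=sp−y≈17.731342; I≈12.233139, D=e−e_prev≈28.751420; u=2·17.731342+2·12.233139+3/4·28.751420≈81.492526; next y=3/5·(-14.731342)+1/2·81.492526≈31.907458
n=5: y≈31.907458, sp=3, e=sp−y≈-28.907458; I≈-16.674319, D=e−e_prev≈-46.638800; u=2·(-28.907458)+2·(-16.674319)+3/4·(-46.638800)≈-126.142654; next y=3/5·31.907458+1/2·(-126.142654)≈-43.926852
n=6: y≈-43.926852, sp=3, e=sp−y≈46.926852; I≈30.252533, D=e−e_prev≈75.834310; u=2·46.926852+2·30.252533+3/4·75.834310≈211.234503; next y=3/5·(-43.926852)+1/2·211.234503≈79.261140
n=7: y≈79.261140, sp=3, e=sp−y≈-76.261140; I≈-46.008607, D=e−e_prev≈-123.187992; u=2·(-76.261140)+2·(-46.008607)+3/4·(-123.187992)≈-336.930489; next y=3/5·79.261140+1/2·(-336.930489)≈-120.908560
n=8: y≈-120.908560, sp=3, e=sp−y≈123.908560; I≈77.899953, D=e−e_prev≈200.169701; u=2·123.908560+2·77.899953+3/4·200.169701≈553.744303; next y=3/5·(-120.908560)+1/2·553.744303≈204.327015
n=9: y≈204.327015, sp=3, e=sp−y≈-201.327015; I≈-123.427062, D=e−e_prev≈-325.235575; u=2·(-201.327015)+2·(-123.427062)+3/4·(-325.235575)≈-893.434835; next y=3/5·204.327015+1/2·(-893.434835)≈-324.121209

0 3 14.250 0.000
1 3 -15.844 7.125
2 3 32.416 -3.647
3 3 -46.287 14.020
4 3 81.493 -14.731
5 3 -126.143 31.907
6 3 211.235 -43.927
7 3 -336.930 79.261
8 3 553.744 -120.909
9 3 -893.435 204.327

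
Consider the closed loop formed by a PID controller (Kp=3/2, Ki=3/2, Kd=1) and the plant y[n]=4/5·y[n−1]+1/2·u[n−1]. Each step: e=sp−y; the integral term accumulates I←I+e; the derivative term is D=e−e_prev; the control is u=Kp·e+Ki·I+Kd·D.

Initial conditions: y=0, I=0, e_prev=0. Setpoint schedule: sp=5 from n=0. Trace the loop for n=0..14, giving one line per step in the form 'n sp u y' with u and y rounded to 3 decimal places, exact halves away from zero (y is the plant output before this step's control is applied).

0 5 20.000 0.000
1 5 -17.500 10.000
2 5 28.000 -0.750
3 5 -30.725 13.400
4 5 42.995 -4.643
5 5 -50.288 17.784
6 5 67.765 -10.917
7 5 -81.324 25.149
8 5 107.286 -20.543
9 5 -131.098 37.209
10 5 170.303 -35.782
11 5 -210.746 56.526
12 5 270.986 -60.152
13 5 -338.057 87.371
14 5 431.921 -99.132

(exact arithmetic carried between steps; '≈' marks a value shown rounded to 6 d.p. or computed from one; I and e_prev carry over from the previous line; the table rounds u and y to 3 d.p., halves away from zero)
n=0: y=0, sp=5, e=sp−y=5; I=5, D=e−e_prev=5; u=3/2·5+3/2·5+1·5=20; next y=4/5·0+1/2·20=10
n=1: y=10, sp=5, e=sp−y=-5; I=0, D=e−e_prev=-10; u=3/2·(-5)+3/2·0+1·(-10)=-17.5; next y=4/5·10+1/2·(-17.5)=-0.75
n=2: y=-0.75, sp=5, e=sp−y=5.75; I=5.75, D=e−e_prev=10.75; u=3/2·5.75+3/2·5.75+1·10.75=28; next y=4/5·(-0.75)+1/2·28=13.4
n=3: y=13.4, sp=5, e=sp−y=-8.4; I=-2.65, D=e−e_prev=-14.15; u=3/2·(-8.4)+3/2·(-2.65)+1·(-14.15)=-30.725; next y=4/5·13.4+1/2·(-30.725)=-4.6425
n=4: y=-4.6425, sp=5, e=sp−y=9.6425; I=6.9925, D=e−e_prev=18.0425; u=3/2·9.6425+3/2·6.9925+1·18.0425=42.995; next y=4/5·(-4.6425)+1/2·42.995=17.7835
n=5: y=17.7835, sp=5, e=sp−y=-12.7835; I=-5.791, D=e−e_prev=-22.426; u=3/2·(-12.7835)+3/2·(-5.791)+1·(-22.426)=-50.28775; next y=4/5·17.7835+1/2·(-50.28775)=-10.917075
n=6: y=-10.917075, sp=5, e=sp−y=15.917075; I=10.126075, D=e−e_prev=28.700575; u=3/2·15.917075+3/2·10.126075+1·28.700575=67.7653; next y=4/5·(-10.917075)+1/2·67.7653=25.14899
n=7: y=25.14899, sp=5, e=sp−y=-20.14899; I=-10.022915, D=e−e_prev=-36.066065; u=3/2·(-20.14899)+3/2·(-10.022915)+1·(-36.066065)≈-81.323923; next y=4/5·25.14899+1/2·(-81.323923)≈-20.542769
n=8: y≈-20.542769, sp=5, e=sp−y≈25.542769; I≈15.519854, D=e−e_prev≈45.691759; u=3/2·25.542769+3/2·15.519854+1·45.691759≈107.285695; next y=4/5·(-20.542769)+1/2·107.285695≈37.208632
n=9: y≈37.208632, sp=5, e=sp−y≈-32.208632; I≈-16.688778, D=e−e_prev≈-57.751401; u=3/2·(-32.208632)+3/2·(-16.688778)+1·(-57.751401)≈-131.097515; next y=4/5·37.208632+1/2·(-131.097515)≈-35.781852
n=10: y≈-35.781852, sp=5, e=sp−y≈40.781852; I≈24.093075, D=e−e_prev≈72.990484; u=3/2·40.781852+3/2·24.093075+1·72.990484≈170.302874; next y=4/5·(-35.781852)+1/2·170.302874≈56.525955
n=11: y≈56.525955, sp=5, e=sp−y≈-51.525955; I≈-27.432881, D=e−e_prev≈-92.307807; u=3/2·(-51.525955)+3/2·(-27.432881)+1·(-92.307807)≈-210.746062; next y=4/5·56.525955+1/2·(-210.746062)≈-60.152267
n=12: y≈-60.152267, sp=5, e=sp−y≈65.152267; I≈37.719386, D=e−e_prev≈116.678222; u=3/2·65.152267+3/2·37.719386+1·116.678222≈270.985700; next y=4/5·(-60.152267)+1/2·270.985700≈87.371037
n=13: y≈87.371037, sp=5, e=sp−y≈-82.371037; I≈-44.651651, D=e−e_prev≈-147.523303; u=3/2·(-82.371037)+3/2·(-44.651651)+1·(-147.523303)≈-338.057336; next y=4/5·87.371037+1/2·(-338.057336)≈-99.131838
n=14: y≈-99.131838, sp=5, e=sp−y≈104.131838; I≈59.480187, D=e−e_prev≈186.502875; u=3/2·104.131838+3/2·59.480187+1·186.502875≈431.920913; next y=4/5·(-99.131838)+1/2·431.920913≈136.654986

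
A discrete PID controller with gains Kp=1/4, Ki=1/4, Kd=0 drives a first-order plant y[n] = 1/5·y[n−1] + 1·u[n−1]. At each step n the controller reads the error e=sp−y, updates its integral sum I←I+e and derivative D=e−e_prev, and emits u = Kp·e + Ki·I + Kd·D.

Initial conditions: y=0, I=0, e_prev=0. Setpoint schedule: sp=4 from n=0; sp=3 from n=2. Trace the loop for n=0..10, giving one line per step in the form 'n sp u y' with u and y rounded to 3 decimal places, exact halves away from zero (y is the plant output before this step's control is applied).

(exact arithmetic carried between steps; '≈' marks a value shown rounded to 6 d.p. or computed from one; I and e_prev carry over from the previous line; the table rounds u and y to 3 d.p., halves away from zero)
n=0: y=0, sp=4, e=sp−y=4; I=4, D=e−e_prev=4; u=1/4·4+1/4·4+0·4=2; next y=1/5·0+1·2=2
n=1: y=2, sp=4, e=sp−y=2; I=6, D=e−e_prev=-2; u=1/4·2+1/4·6+0·(-2)=2; next y=1/5·2+1·2=2.4
n=2: y=2.4, sp=3, e=sp−y=0.6; I=6.6, D=e−e_prev=-1.4; u=1/4·0.6+1/4·6.6+0·(-1.4)=1.8; next y=1/5·2.4+1·1.8=2.28
n=3: y=2.28, sp=3, e=sp−y=0.72; I=7.32, D=e−e_prev=0.12; u=1/4·0.72+1/4·7.32+0·0.12=2.01; next y=1/5·2.28+1·2.01=2.466
n=4: y=2.466, sp=3, e=sp−y=0.534; I=7.854, D=e−e_prev=-0.186; u=1/4·0.534+1/4·7.854+0·(-0.186)=2.097; next y=1/5·2.466+1·2.097=2.5902
n=5: y=2.5902, sp=3, e=sp−y=0.4098; I=8.2638, D=e−e_prev=-0.1242; u=1/4·0.4098+1/4·8.2638+0·(-0.1242)=2.1684; next y=1/5·2.5902+1·2.1684=2.68644
n=6: y=2.68644, sp=3, e=sp−y=0.31356; I=8.57736, D=e−e_prev=-0.09624; u=1/4·0.31356+1/4·8.57736+0·(-0.09624)=2.22273; next y=1/5·2.68644+1·2.22273=2.760018
n=7: y=2.760018, sp=3, e=sp−y=0.239982; I=8.817342, D=e−e_prev=-0.073578; u=1/4·0.239982+1/4·8.817342+0·(-0.073578)=2.264331; next y=1/5·2.760018+1·2.264331≈2.816335
n=8: y≈2.816335, sp=3, e=sp−y≈0.183665; I≈9.001007, D=e−e_prev≈-0.056317; u=1/4·0.183665+1/4·9.001007+0·(-0.056317)≈2.296168; next y=1/5·2.816335+1·2.296168≈2.859435
n=9: y≈2.859435, sp=3, e=sp−y≈0.140565; I≈9.141572, D=e−e_prev≈-0.043101; u=1/4·0.140565+1/4·9.141572+0·(-0.043101)≈2.320534; next y=1/5·2.859435+1·2.320534≈2.892421
n=10: y≈2.892421, sp=3, e=sp−y≈0.107579; I≈9.249151, D=e−e_prev≈-0.032986; u=1/4·0.107579+1/4·9.249151+0·(-0.032986)≈2.339182; next y=1/5·2.892421+1·2.339182≈2.917667

0 4 2.000 0.000
1 4 2.000 2.000
2 3 1.800 2.400
3 3 2.010 2.280
4 3 2.097 2.466
5 3 2.168 2.590
6 3 2.223 2.686
7 3 2.264 2.760
8 3 2.296 2.816
9 3 2.321 2.859
10 3 2.339 2.892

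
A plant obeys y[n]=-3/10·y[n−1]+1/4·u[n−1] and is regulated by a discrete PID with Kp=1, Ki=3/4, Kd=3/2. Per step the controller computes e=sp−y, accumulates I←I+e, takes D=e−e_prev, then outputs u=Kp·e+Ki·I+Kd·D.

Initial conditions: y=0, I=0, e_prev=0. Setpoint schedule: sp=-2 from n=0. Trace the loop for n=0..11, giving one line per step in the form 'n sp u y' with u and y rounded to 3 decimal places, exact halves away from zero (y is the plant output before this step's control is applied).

(exact arithmetic carried between steps; '≈' marks a value shown rounded to 6 d.p. or computed from one; I and e_prev carry over from the previous line; the table rounds u and y to 3 d.p., halves away from zero)
n=0: y=0, sp=-2, e=sp−y=-2; I=-2, D=e−e_prev=-2; u=1·(-2)+3/4·(-2)+3/2·(-2)=-6.5; next y=-3/10·0+1/4·(-6.5)=-1.625
n=1: y=-1.625, sp=-2, e=sp−y=-0.375; I=-2.375, D=e−e_prev=1.625; u=1·(-0.375)+3/4·(-2.375)+3/2·1.625=0.28125; next y=-3/10·(-1.625)+1/4·0.28125≈0.557813
n=2: y≈0.557813, sp=-2, e=sp−y≈-2.557813; I≈-4.932813, D=e−e_prev≈-2.182813; u=1·(-2.557813)+3/4·(-4.932813)+3/2·(-2.182813)≈-9.531641; next y=-3/10·0.557813+1/4·(-9.531641)≈-2.550254
n=3: y≈-2.550254, sp=-2, e=sp−y≈0.550254; I≈-4.382559, D=e−e_prev≈3.108066; u=1·0.550254+3/4·(-4.382559)+3/2·3.108066≈1.925435; next y=-3/10·(-2.550254)+1/4·1.925435≈1.246435
n=4: y≈1.246435, sp=-2, e=sp−y≈-3.246435; I≈-7.628993, D=e−e_prev≈-3.796689; u=1·(-3.246435)+3/4·(-7.628993)+3/2·(-3.796689)≈-14.663213; next y=-3/10·1.246435+1/4·(-14.663213)≈-4.039734
n=5: y≈-4.039734, sp=-2, e=sp−y≈2.039734; I≈-5.589260, D=e−e_prev≈5.286168; u=1·2.039734+3/4·(-5.589260)+3/2·5.286168≈5.777042; next y=-3/10·(-4.039734)+1/4·5.777042≈2.656181
n=6: y≈2.656181, sp=-2, e=sp−y≈-4.656181; I≈-10.245440, D=e−e_prev≈-6.695914; u=1·(-4.656181)+3/4·(-10.245440)+3/2·(-6.695914)≈-22.384132; next y=-3/10·2.656181+1/4·(-22.384132)≈-6.392887
n=7: y≈-6.392887, sp=-2, e=sp−y≈4.392887; I≈-5.852553, D=e−e_prev≈9.049068; u=1·4.392887+3/4·(-5.852553)+3/2·9.049068≈13.577074; next y=-3/10·(-6.392887)+1/4·13.577074≈5.312135
n=8: y≈5.312135, sp=-2, e=sp−y≈-7.312135; I≈-13.164688, D=e−e_prev≈-11.705022; u=1·(-7.312135)+3/4·(-13.164688)+3/2·(-11.705022)≈-34.743183; next y=-3/10·5.312135+1/4·(-34.743183)≈-10.279436
n=9: y≈-10.279436, sp=-2, e=sp−y≈8.279436; I≈-4.885252, D=e−e_prev≈15.591571; u=1·8.279436+3/4·(-4.885252)+3/2·15.591571≈28.002854; next y=-3/10·(-10.279436)+1/4·28.002854≈10.084544
n=10: y≈10.084544, sp=-2, e=sp−y≈-12.084544; I≈-16.969796, D=e−e_prev≈-20.363980; u=1·(-12.084544)+3/4·(-16.969796)+3/2·(-20.363980)≈-55.357862; next y=-3/10·10.084544+1/4·(-55.357862)≈-16.864829
n=11: y≈-16.864829, sp=-2, e=sp−y≈14.864829; I≈-2.104967, D=e−e_prev≈26.949373; u=1·14.864829+3/4·(-2.104967)+3/2·26.949373≈53.710163; next y=-3/10·(-16.864829)+1/4·53.710163≈18.486989

0 -2 -6.500 0.000
1 -2 0.281 -1.625
2 -2 -9.532 0.558
3 -2 1.925 -2.550
4 -2 -14.663 1.246
5 -2 5.777 -4.040
6 -2 -22.384 2.656
7 -2 13.577 -6.393
8 -2 -34.743 5.312
9 -2 28.003 -10.279
10 -2 -55.358 10.085
11 -2 53.710 -16.865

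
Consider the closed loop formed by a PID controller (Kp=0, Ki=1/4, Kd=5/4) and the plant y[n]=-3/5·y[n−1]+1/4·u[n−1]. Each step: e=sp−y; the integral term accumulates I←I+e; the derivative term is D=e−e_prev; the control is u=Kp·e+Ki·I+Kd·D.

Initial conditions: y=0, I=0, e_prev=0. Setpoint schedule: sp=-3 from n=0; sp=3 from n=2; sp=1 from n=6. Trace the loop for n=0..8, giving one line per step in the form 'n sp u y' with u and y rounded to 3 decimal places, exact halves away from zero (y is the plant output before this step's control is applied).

0 -3 -4.500 0.000
1 -3 0.188 -1.125
2 3 4.542 0.722
3 3 -0.051 0.702
4 3 2.204 -0.434
5 3 -0.226 0.812
6 1 0.910 -0.543
7 1 0.457 0.554
8 1 3.097 -0.218

(exact arithmetic carried between steps; '≈' marks a value shown rounded to 6 d.p. or computed from one; I and e_prev carry over from the previous line; the table rounds u and y to 3 d.p., halves away from zero)
n=0: y=0, sp=-3, e=sp−y=-3; I=-3, D=e−e_prev=-3; u=0·(-3)+1/4·(-3)+5/4·(-3)=-4.5; next y=-3/5·0+1/4·(-4.5)=-1.125
n=1: y=-1.125, sp=-3, e=sp−y=-1.875; I=-4.875, D=e−e_prev=1.125; u=0·(-1.875)+1/4·(-4.875)+5/4·1.125=0.1875; next y=-3/5·(-1.125)+1/4·0.1875=0.721875
n=2: y=0.721875, sp=3, e=sp−y=2.278125; I=-2.596875, D=e−e_prev=4.153125; u=0·2.278125+1/4·(-2.596875)+5/4·4.153125≈4.542188; next y=-3/5·0.721875+1/4·4.542188≈0.702422
n=3: y≈0.702422, sp=3, e=sp−y≈2.297578; I≈-0.299297, D=e−e_prev≈0.019453; u=0·2.297578+1/4·(-0.299297)+5/4·0.019453≈-0.050508; next y=-3/5·0.702422+1/4·(-0.050508)≈-0.434080
n=4: y≈-0.434080, sp=3, e=sp−y≈3.434080; I≈3.134783, D=e−e_prev≈1.136502; u=0·3.434080+1/4·3.134783+5/4·1.136502≈2.204323; next y=-3/5·(-0.434080)+1/4·2.204323≈0.811529
n=5: y≈0.811529, sp=3, e=sp−y≈2.188471; I≈5.323254, D=e−e_prev≈-1.245609; u=0·2.188471+1/4·5.323254+5/4·(-1.245609)≈-0.226198; next y=-3/5·0.811529+1/4·(-0.226198)≈-0.543467
n=6: y≈-0.543467, sp=1, e=sp−y≈1.543467; I≈6.866721, D=e−e_prev≈-0.645004; u=0·1.543467+1/4·6.866721+5/4·(-0.645004)≈0.910425; next y=-3/5·(-0.543467)+1/4·0.910425≈0.553686
n=7: y≈0.553686, sp=1, e=sp−y≈0.446314; I≈7.313035, D=e−e_prev≈-1.097153; u=0·0.446314+1/4·7.313035+5/4·(-1.097153)≈0.456818; next y=-3/5·0.553686+1/4·0.456818≈-0.218007
n=8: y≈-0.218007, sp=1, e=sp−y≈1.218007; I≈8.531042, D=e−e_prev≈0.771694; u=0·1.218007+1/4·8.531042+5/4·0.771694≈3.097377; next y=-3/5·(-0.218007)+1/4·3.097377≈0.905149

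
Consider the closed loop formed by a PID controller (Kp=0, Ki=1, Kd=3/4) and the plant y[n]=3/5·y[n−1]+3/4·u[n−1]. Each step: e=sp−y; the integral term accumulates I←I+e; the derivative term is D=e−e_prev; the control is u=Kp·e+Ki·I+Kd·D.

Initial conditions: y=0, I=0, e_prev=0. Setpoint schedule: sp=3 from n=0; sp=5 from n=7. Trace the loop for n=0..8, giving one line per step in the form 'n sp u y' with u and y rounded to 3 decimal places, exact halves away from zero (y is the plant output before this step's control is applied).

0 3 5.250 0.000
1 3 -0.891 3.938
2 3 5.050 1.695
3 3 -0.769 4.804
4 3 4.131 2.306
5 3 -0.857 4.482
6 3 3.555 2.047
7 5 2.949 3.894
8 5 2.796 4.548

(exact arithmetic carried between steps; '≈' marks a value shown rounded to 6 d.p. or computed from one; I and e_prev carry over from the previous line; the table rounds u and y to 3 d.p., halves away from zero)
n=0: y=0, sp=3, e=sp−y=3; I=3, D=e−e_prev=3; u=0·3+1·3+3/4·3=5.25; next y=3/5·0+3/4·5.25=3.9375
n=1: y=3.9375, sp=3, e=sp−y=-0.9375; I=2.0625, D=e−e_prev=-3.9375; u=0·(-0.9375)+1·2.0625+3/4·(-3.9375)=-0.890625; next y=3/5·3.9375+3/4·(-0.890625)≈1.694531
n=2: y≈1.694531, sp=3, e=sp−y≈1.305469; I≈3.367969, D=e−e_prev≈2.242969; u=0·1.305469+1·3.367969+3/4·2.242969≈5.050195; next y=3/5·1.694531+3/4·5.050195≈4.804365
n=3: y≈4.804365, sp=3, e=sp−y≈-1.804365; I≈1.563604, D=e−e_prev≈-3.109834; u=0·(-1.804365)+1·1.563604+3/4·(-3.109834)≈-0.768772; next y=3/5·4.804365+3/4·(-0.768772)≈2.306040
n=4: y≈2.306040, sp=3, e=sp−y≈0.693960; I≈2.257563, D=e−e_prev≈2.498325; u=0·0.693960+1·2.257563+3/4·2.498325≈4.131307; next y=3/5·2.306040+3/4·4.131307≈4.482104
n=5: y≈4.482104, sp=3, e=sp−y≈-1.482104; I≈0.775459, D=e−e_prev≈-2.176064; u=0·(-1.482104)+1·0.775459+3/4·(-2.176064)≈-0.856589; next y=3/5·4.482104+3/4·(-0.856589)≈2.046821
n=6: y≈2.046821, sp=3, e=sp−y≈0.953179; I≈1.728638, D=e−e_prev≈2.435284; u=0·0.953179+1·1.728638+3/4·2.435284≈3.555101; next y=3/5·2.046821+3/4·3.555101≈3.894418
n=7: y≈3.894418, sp=5, e=sp−y≈1.105582; I≈2.834220, D=e−e_prev≈0.152402; u=0·1.105582+1·2.834220+3/4·0.152402≈2.948522; next y=3/5·3.894418+3/4·2.948522≈4.548042
n=8: y≈4.548042, sp=5, e=sp−y≈0.451958; I≈3.286178, D=e−e_prev≈-0.653624; u=0·0.451958+1·3.286178+3/4·(-0.653624)≈2.795960; next y=3/5·4.548042+3/4·2.795960≈4.825795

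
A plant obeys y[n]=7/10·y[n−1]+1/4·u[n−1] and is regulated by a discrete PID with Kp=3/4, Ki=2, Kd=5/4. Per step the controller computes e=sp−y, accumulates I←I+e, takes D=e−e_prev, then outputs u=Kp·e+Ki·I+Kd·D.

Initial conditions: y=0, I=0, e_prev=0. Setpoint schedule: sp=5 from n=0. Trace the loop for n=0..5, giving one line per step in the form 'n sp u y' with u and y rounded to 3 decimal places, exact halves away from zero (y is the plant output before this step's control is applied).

0 5 20.000 0.000
1 5 3.750 5.000
2 5 12.250 4.438
3 5 5.747 6.169
4 5 7.229 5.755
5 5 4.879 5.836

(exact arithmetic carried between steps; '≈' marks a value shown rounded to 6 d.p. or computed from one; I and e_prev carry over from the previous line; the table rounds u and y to 3 d.p., halves away from zero)
n=0: y=0, sp=5, e=sp−y=5; I=5, D=e−e_prev=5; u=3/4·5+2·5+5/4·5=20; next y=7/10·0+1/4·20=5
n=1: y=5, sp=5, e=sp−y=0; I=5, D=e−e_prev=-5; u=3/4·0+2·5+5/4·(-5)=3.75; next y=7/10·5+1/4·3.75=4.4375
n=2: y=4.4375, sp=5, e=sp−y=0.5625; I=5.5625, D=e−e_prev=0.5625; u=3/4·0.5625+2·5.5625+5/4·0.5625=12.25; next y=7/10·4.4375+1/4·12.25=6.16875
n=3: y=6.16875, sp=5, e=sp−y=-1.16875; I=4.39375, D=e−e_prev=-1.73125; u=3/4·(-1.16875)+2·4.39375+5/4·(-1.73125)=5.746875; next y=7/10·6.16875+1/4·5.746875≈5.754844
n=4: y≈5.754844, sp=5, e=sp−y≈-0.754844; I≈3.638906, D=e−e_prev≈0.413906; u=3/4·(-0.754844)+2·3.638906+5/4·0.413906≈7.229063; next y=7/10·5.754844+1/4·7.229063≈5.835656
n=5: y≈5.835656, sp=5, e=sp−y≈-0.835656; I≈2.80325, D=e−e_prev≈-0.080813; u=3/4·(-0.835656)+2·2.80325+5/4·(-0.080813)≈4.878742; next y=7/10·5.835656+1/4·4.878742≈5.304645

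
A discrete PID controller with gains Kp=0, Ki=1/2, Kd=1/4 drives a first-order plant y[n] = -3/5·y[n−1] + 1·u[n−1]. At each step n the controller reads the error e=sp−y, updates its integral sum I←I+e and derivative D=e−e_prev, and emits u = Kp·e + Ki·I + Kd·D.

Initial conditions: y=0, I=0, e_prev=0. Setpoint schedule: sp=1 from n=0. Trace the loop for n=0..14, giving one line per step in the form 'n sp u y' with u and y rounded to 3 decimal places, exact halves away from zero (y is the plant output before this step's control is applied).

0 1 0.750 0.000
1 1 0.438 0.750
2 1 1.322 -0.013
3 1 0.631 1.329
4 1 1.924 -0.167
5 1 0.490 2.024
6 1 2.587 -0.724
7 1 -0.047 3.021
8 1 3.539 -1.860
9 1 -1.137 4.655
10 1 5.103 -3.930
11 1 -3.122 7.461
12 1 7.790 -7.598
13 1 -6.636 12.349
14 1 12.472 -14.045

(exact arithmetic carried between steps; '≈' marks a value shown rounded to 6 d.p. or computed from one; I and e_prev carry over from the previous line; the table rounds u and y to 3 d.p., halves away from zero)
n=0: y=0, sp=1, e=sp−y=1; I=1, D=e−e_prev=1; u=0·1+1/2·1+1/4·1=0.75; next y=-3/5·0+1·0.75=0.75
n=1: y=0.75, sp=1, e=sp−y=0.25; I=1.25, D=e−e_prev=-0.75; u=0·0.25+1/2·1.25+1/4·(-0.75)=0.4375; next y=-3/5·0.75+1·0.4375=-0.0125
n=2: y=-0.0125, sp=1, e=sp−y=1.0125; I=2.2625, D=e−e_prev=0.7625; u=0·1.0125+1/2·2.2625+1/4·0.7625=1.321875; next y=-3/5·(-0.0125)+1·1.321875=1.329375
n=3: y=1.329375, sp=1, e=sp−y=-0.329375; I=1.933125, D=e−e_prev=-1.341875; u=0·(-0.329375)+1/2·1.933125+1/4·(-1.341875)≈0.631094; next y=-3/5·1.329375+1·0.631094≈-0.166531
n=4: y≈-0.166531, sp=1, e=sp−y≈1.166531; I≈3.099656, D=e−e_prev≈1.495906; u=0·1.166531+1/2·3.099656+1/4·1.495906≈1.923805; next y=-3/5·(-0.166531)+1·1.923805≈2.023723
n=5: y≈2.023723, sp=1, e=sp−y≈-1.023723; I≈2.075933, D=e−e_prev≈-2.190255; u=0·(-1.023723)+1/2·2.075933+1/4·(-2.190255)≈0.490403; next y=-3/5·2.023723+1·0.490403≈-0.723831
n=6: y≈-0.723831, sp=1, e=sp−y≈1.723831; I≈3.799764, D=e−e_prev≈2.747555; u=0·1.723831+1/2·3.799764+1/4·2.747555≈2.586771; next y=-3/5·(-0.723831)+1·2.586771≈3.021070
n=7: y≈3.021070, sp=1, e=sp−y≈-2.021070; I≈1.778695, D=e−e_prev≈-3.744901; u=0·(-2.021070)+1/2·1.778695+1/4·(-3.744901)≈-0.046878; next y=-3/5·3.021070+1·(-0.046878)≈-1.859520
n=8: y≈-1.859520, sp=1, e=sp−y≈2.859520; I≈4.638214, D=e−e_prev≈4.880589; u=0·2.859520+1/2·4.638214+1/4·4.880589≈3.539254; next y=-3/5·(-1.859520)+1·3.539254≈4.654966
n=9: y≈4.654966, sp=1, e=sp−y≈-3.654966; I≈0.983248, D=e−e_prev≈-6.514486; u=0·(-3.654966)+1/2·0.983248+1/4·(-6.514486)≈-1.136997; next y=-3/5·4.654966+1·(-1.136997)≈-3.929977
n=10: y≈-3.929977, sp=1, e=sp−y≈4.929977; I≈5.913225, D=e−e_prev≈8.584943; u=0·4.929977+1/2·5.913225+1/4·8.584943≈5.102848; next y=-3/5·(-3.929977)+1·5.102848≈7.460835
n=11: y≈7.460835, sp=1, e=sp−y≈-6.460835; I≈-0.547610, D=e−e_prev≈-11.390812; u=0·(-6.460835)+1/2·(-0.547610)+1/4·(-11.390812)≈-3.121508; next y=-3/5·7.460835+1·(-3.121508)≈-7.598009
n=12: y≈-7.598009, sp=1, e=sp−y≈8.598009; I≈8.050399, D=e−e_prev≈15.058843; u=0·8.598009+1/2·8.050399+1/4·15.058843≈7.789910; next y=-3/5·(-7.598009)+1·7.789910≈12.348716
n=13: y≈12.348716, sp=1, e=sp−y≈-11.348716; I≈-3.298317, D=e−e_prev≈-19.946724; u=0·(-11.348716)+1/2·(-3.298317)+1/4·(-19.946724)≈-6.635839; next y=-3/5·12.348716+1·(-6.635839)≈-14.045069
n=14: y≈-14.045069, sp=1, e=sp−y≈15.045069; I≈11.746752, D=e−e_prev≈26.393784; u=0·15.045069+1/2·11.746752+1/4·26.393784≈12.471822; next y=-3/5·(-14.045069)+1·12.471822≈20.898863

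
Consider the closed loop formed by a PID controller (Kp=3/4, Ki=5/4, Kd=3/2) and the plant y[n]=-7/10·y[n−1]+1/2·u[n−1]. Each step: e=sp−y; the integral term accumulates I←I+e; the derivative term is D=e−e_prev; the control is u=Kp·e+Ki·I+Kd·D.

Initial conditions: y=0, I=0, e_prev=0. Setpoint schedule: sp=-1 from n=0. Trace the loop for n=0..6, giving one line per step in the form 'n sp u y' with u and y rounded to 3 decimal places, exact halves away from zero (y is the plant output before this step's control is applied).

(exact arithmetic carried between steps; '≈' marks a value shown rounded to 6 d.p. or computed from one; I and e_prev carry over from the previous line; the table rounds u and y to 3 d.p., halves away from zero)
n=0: y=0, sp=-1, e=sp−y=-1; I=-1, D=e−e_prev=-1; u=3/4·(-1)+5/4·(-1)+3/2·(-1)=-3.5; next y=-7/10·0+1/2·(-3.5)=-1.75
n=1: y=-1.75, sp=-1, e=sp−y=0.75; I=-0.25, D=e−e_prev=1.75; u=3/4·0.75+5/4·(-0.25)+3/2·1.75=2.875; next y=-7/10·(-1.75)+1/2·2.875=2.6625
n=2: y=2.6625, sp=-1, e=sp−y=-3.6625; I=-3.9125, D=e−e_prev=-4.4125; u=3/4·(-3.6625)+5/4·(-3.9125)+3/2·(-4.4125)=-14.25625; next y=-7/10·2.6625+1/2·(-14.25625)=-8.991875
n=3: y=-8.991875, sp=-1, e=sp−y=7.991875; I=4.079375, D=e−e_prev=11.654375; u=3/4·7.991875+5/4·4.079375+3/2·11.654375≈28.574688; next y=-7/10·(-8.991875)+1/2·28.574688≈20.581656
n=4: y≈20.581656, sp=-1, e=sp−y≈-21.581656; I≈-17.502281, D=e−e_prev≈-29.573531; u=3/4·(-21.581656)+5/4·(-17.502281)+3/2·(-29.573531)≈-82.424391; next y=-7/10·20.581656+1/2·(-82.424391)≈-55.619355
n=5: y≈-55.619355, sp=-1, e=sp−y≈54.619355; I≈37.117073, D=e−e_prev≈76.201011; u=3/4·54.619355+5/4·37.117073+3/2·76.201011≈201.662374; next y=-7/10·(-55.619355)+1/2·201.662374≈139.764735
n=6: y≈139.764735, sp=-1, e=sp−y≈-140.764735; I≈-103.647662, D=e−e_prev≈-195.384090; u=3/4·(-140.764735)+5/4·(-103.647662)+3/2·(-195.384090)≈-528.209264; next y=-7/10·139.764735+1/2·(-528.209264)≈-361.939947

0 -1 -3.500 0.000
1 -1 2.875 -1.750
2 -1 -14.256 2.663
3 -1 28.575 -8.992
4 -1 -82.424 20.582
5 -1 201.662 -55.619
6 -1 -528.209 139.765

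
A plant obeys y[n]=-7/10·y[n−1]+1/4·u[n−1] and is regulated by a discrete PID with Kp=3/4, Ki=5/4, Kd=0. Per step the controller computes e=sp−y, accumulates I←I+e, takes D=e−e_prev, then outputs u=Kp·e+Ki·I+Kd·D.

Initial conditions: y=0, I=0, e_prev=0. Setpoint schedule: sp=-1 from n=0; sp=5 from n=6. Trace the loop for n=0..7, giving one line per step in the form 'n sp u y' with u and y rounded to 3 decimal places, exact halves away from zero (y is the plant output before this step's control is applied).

0 -1 -2.000 0.000
1 -1 -2.250 -0.500
2 -1 -3.450 -0.213
3 -1 -3.432 -0.714
4 -1 -4.501 -0.358
5 -1 -4.271 -0.874
6 5 6.735 -0.456
7 5 8.638 2.003

(exact arithmetic carried between steps; '≈' marks a value shown rounded to 6 d.p. or computed from one; I and e_prev carry over from the previous line; the table rounds u and y to 3 d.p., halves away from zero)
n=0: y=0, sp=-1, e=sp−y=-1; I=-1, D=e−e_prev=-1; u=3/4·(-1)+5/4·(-1)+0·(-1)=-2; next y=-7/10·0+1/4·(-2)=-0.5
n=1: y=-0.5, sp=-1, e=sp−y=-0.5; I=-1.5, D=e−e_prev=0.5; u=3/4·(-0.5)+5/4·(-1.5)+0·0.5=-2.25; next y=-7/10·(-0.5)+1/4·(-2.25)=-0.2125
n=2: y=-0.2125, sp=-1, e=sp−y=-0.7875; I=-2.2875, D=e−e_prev=-0.2875; u=3/4·(-0.7875)+5/4·(-2.2875)+0·(-0.2875)=-3.45; next y=-7/10·(-0.2125)+1/4·(-3.45)=-0.71375
n=3: y=-0.71375, sp=-1, e=sp−y=-0.28625; I=-2.57375, D=e−e_prev=0.50125; u=3/4·(-0.28625)+5/4·(-2.57375)+0·0.50125=-3.431875; next y=-7/10·(-0.71375)+1/4·(-3.431875)≈-0.358344
n=4: y≈-0.358344, sp=-1, e=sp−y≈-0.641656; I≈-3.215406, D=e−e_prev≈-0.355406; u=3/4·(-0.641656)+5/4·(-3.215406)+0·(-0.355406)≈-4.5005; next y=-7/10·(-0.358344)+1/4·(-4.5005)≈-0.874284
n=5: y≈-0.874284, sp=-1, e=sp−y≈-0.125716; I≈-3.341122, D=e−e_prev≈0.515941; u=3/4·(-0.125716)+5/4·(-3.341122)+0·0.515941≈-4.270689; next y=-7/10·(-0.874284)+1/4·(-4.270689)≈-0.455673
n=6: y≈-0.455673, sp=5, e=sp−y≈5.455673; I≈2.114551, D=e−e_prev≈5.581389; u=3/4·5.455673+5/4·2.114551+0·5.581389≈6.734944; next y=-7/10·(-0.455673)+1/4·6.734944≈2.002707
n=7: y≈2.002707, sp=5, e=sp−y≈2.997293; I≈5.111844, D=e−e_prev≈-2.458380; u=3/4·2.997293+5/4·5.111844+0·(-2.458380)≈8.637775; next y=-7/10·2.002707+1/4·8.637775≈0.757549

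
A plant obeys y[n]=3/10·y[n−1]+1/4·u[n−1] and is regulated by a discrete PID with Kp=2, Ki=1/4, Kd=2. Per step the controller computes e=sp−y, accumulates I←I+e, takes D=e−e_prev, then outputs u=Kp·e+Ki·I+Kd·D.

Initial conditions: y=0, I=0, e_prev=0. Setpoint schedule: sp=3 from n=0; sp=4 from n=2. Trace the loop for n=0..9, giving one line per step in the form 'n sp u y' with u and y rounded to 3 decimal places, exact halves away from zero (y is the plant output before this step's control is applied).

(exact arithmetic carried between steps; '≈' marks a value shown rounded to 6 d.p. or computed from one; I and e_prev carry over from the previous line; the table rounds u and y to 3 d.p., halves away from zero)
n=0: y=0, sp=3, e=sp−y=3; I=3, D=e−e_prev=3; u=2·3+1/4·3+2·3=12.75; next y=3/10·0+1/4·12.75=3.1875
n=1: y=3.1875, sp=3, e=sp−y=-0.1875; I=2.8125, D=e−e_prev=-3.1875; u=2·(-0.1875)+1/4·2.8125+2·(-3.1875)=-6.046875; next y=3/10·3.1875+1/4·(-6.046875)≈-0.555469
n=2: y≈-0.555469, sp=4, e=sp−y≈4.555469; I≈7.367969, D=e−e_prev≈4.742969; u=2·4.555469+1/4·7.367969+2·4.742969≈20.438867; next y=3/10·(-0.555469)+1/4·20.438867≈4.943076
n=3: y≈4.943076, sp=4, e=sp−y≈-0.943076; I≈6.424893, D=e−e_prev≈-5.498545; u=2·(-0.943076)+1/4·6.424893+2·(-5.498545)≈-11.277019; next y=3/10·4.943076+1/4·(-11.277019)≈-1.336332
n=4: y≈-1.336332, sp=4, e=sp−y≈5.336332; I≈11.761224, D=e−e_prev≈6.279408; u=2·5.336332+1/4·11.761224+2·6.279408≈26.171786; next y=3/10·(-1.336332)+1/4·26.171786≈6.142047
n=5: y≈6.142047, sp=4, e=sp−y≈-2.142047; I≈9.619178, D=e−e_prev≈-7.478379; u=2·(-2.142047)+1/4·9.619178+2·(-7.478379)≈-16.836057; next y=3/10·6.142047+1/4·(-16.836057)≈-2.366400
n=6: y≈-2.366400, sp=4, e=sp−y≈6.366400; I≈15.985578, D=e−e_prev≈8.508447; u=2·6.366400+1/4·15.985578+2·8.508447≈33.746089; next y=3/10·(-2.366400)+1/4·33.746089≈7.726602
n=7: y≈7.726602, sp=4, e=sp−y≈-3.726602; I≈12.258976, D=e−e_prev≈-10.093002; u=2·(-3.726602)+1/4·12.258976+2·(-10.093002)≈-24.574466; next y=3/10·7.726602+1/4·(-24.574466)≈-3.825636
n=8: y≈-3.825636, sp=4, e=sp−y≈7.825636; I≈20.084611, D=e−e_prev≈11.552238; u=2·7.825636+1/4·20.084611+2·11.552238≈43.776900; next y=3/10·(-3.825636)+1/4·43.776900≈9.796534
n=9: y≈9.796534, sp=4, e=sp−y≈-5.796534; I≈14.288077, D=e−e_prev≈-13.622170; u=2·(-5.796534)+1/4·14.288077+2·(-13.622170)≈-35.265389; next y=3/10·9.796534+1/4·(-35.265389)≈-5.877387

0 3 12.750 0.000
1 3 -6.047 3.188
2 4 20.439 -0.555
3 4 -11.277 4.943
4 4 26.172 -1.336
5 4 -16.836 6.142
6 4 33.746 -2.366
7 4 -24.574 7.727
8 4 43.777 -3.826
9 4 -35.265 9.797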